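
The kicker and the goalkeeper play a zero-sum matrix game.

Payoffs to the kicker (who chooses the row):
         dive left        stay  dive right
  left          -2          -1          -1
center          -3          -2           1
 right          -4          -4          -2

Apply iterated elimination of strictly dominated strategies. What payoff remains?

Column dive right is strictly dominated by dive left for the goalkeeper (-2<-1, -3<1, -4<-2); eliminate dive right.
Row right is strictly dominated by row left (-2>-4, -1>-4); eliminate right.
Column stay is strictly dominated by dive left for the goalkeeper (-2<-1, -3<-2); eliminate stay.
Row center is strictly dominated by row left (-2>-3); eliminate center.
Only (left, dive left) remains, with payoff -2.

-2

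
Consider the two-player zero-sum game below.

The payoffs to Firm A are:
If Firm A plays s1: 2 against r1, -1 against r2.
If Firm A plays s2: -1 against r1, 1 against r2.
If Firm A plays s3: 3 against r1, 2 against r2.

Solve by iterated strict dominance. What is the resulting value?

2

Row s1 is strictly dominated by row s3 (3>2, 2>-1); eliminate s1.
Row s2 is strictly dominated by row s3 (3>-1, 2>1); eliminate s2.
Column r1 is strictly dominated by r2 for Firm B (2<3); eliminate r1.
Only (s3, r2) remains, with payoff 2.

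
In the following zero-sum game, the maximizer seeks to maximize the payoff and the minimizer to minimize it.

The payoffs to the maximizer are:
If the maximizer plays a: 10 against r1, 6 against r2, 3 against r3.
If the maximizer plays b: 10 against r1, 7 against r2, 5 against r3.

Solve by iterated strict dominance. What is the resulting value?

Column r2 is strictly dominated by r3 for the minimizer (3<6, 5<7); eliminate r2.
Column r1 is strictly dominated by r3 for the minimizer (3<10, 5<10); eliminate r1.
Row a is strictly dominated by row b (5>3); eliminate a.
Only (b, r3) remains, with payoff 5.

5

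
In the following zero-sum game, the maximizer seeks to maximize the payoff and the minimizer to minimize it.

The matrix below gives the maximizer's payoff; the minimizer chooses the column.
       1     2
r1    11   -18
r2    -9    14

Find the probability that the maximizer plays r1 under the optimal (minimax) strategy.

23/52

Row minima are -18 and -9, so the maximizer's maximin is -9; column maxima are 11 and 14, so the minimizer's minimax is 11. These differ, so the equilibrium is in mixed strategies.
Let the maximizer play r1 with probability p. The minimizer is indifferent when 11p − 9(1−p) = −18p + 14(1−p), giving p = 23/52.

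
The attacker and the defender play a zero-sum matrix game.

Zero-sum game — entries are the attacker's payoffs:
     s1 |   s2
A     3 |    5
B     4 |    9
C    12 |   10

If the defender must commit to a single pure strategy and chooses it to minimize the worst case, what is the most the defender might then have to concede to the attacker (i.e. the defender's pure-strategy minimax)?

The worst case (largest entry) in each column is s1: 12, s2: 10.
The best (smallest) of these is 10.

10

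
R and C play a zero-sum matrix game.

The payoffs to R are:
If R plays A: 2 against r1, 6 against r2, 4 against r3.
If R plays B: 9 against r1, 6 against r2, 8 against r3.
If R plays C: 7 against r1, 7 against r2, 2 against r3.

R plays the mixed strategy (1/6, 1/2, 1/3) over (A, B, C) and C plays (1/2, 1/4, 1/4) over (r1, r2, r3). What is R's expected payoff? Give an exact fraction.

Against (1/2, 1/4, 1/4), each row's expected payoff is A: 7/2; B: 8; C: 23/4.
Taking the (1/6, 1/2, 1/3)-weighted average: (1/6)·(7/2) + (1/2)·(8) + (1/3)·(23/4) = 13/2.

13/2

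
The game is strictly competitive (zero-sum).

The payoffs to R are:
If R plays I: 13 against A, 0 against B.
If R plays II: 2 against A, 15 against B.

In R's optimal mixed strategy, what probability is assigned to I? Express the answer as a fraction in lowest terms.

1/2

Row minima are 0 and 2, so R's maximin is 2; column maxima are 13 and 15, so C's minimax is 13. These differ, so the equilibrium is in mixed strategies.
Let R play I with probability p. C is indifferent when 13p + 2(1−p) = 15(1−p), giving p = 1/2.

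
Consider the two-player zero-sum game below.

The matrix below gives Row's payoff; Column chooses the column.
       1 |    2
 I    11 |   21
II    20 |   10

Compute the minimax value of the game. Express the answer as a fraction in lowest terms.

Row minima are 11 and 10, so Row's maximin is 11; column maxima are 20 and 21, so Column's minimax is 20. These differ, so the equilibrium is in mixed strategies.
Let Row play I with probability p. Column is indifferent when 11p + 20(1−p) = 21p + 10(1−p), giving p = 1/2.
Let Column play 1 with probability q. Row is indifferent when 11q + 21(1−q) = 20q + 10(1−q), giving q = 11/20.
The value is 11·(11/20) + (21)·(9/20) = 31/2.

31/2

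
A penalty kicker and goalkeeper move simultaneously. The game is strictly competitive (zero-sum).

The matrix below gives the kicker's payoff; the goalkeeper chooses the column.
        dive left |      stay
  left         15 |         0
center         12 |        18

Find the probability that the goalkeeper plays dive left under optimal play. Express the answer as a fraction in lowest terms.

Row minima are 0 and 12, so the kicker's maximin is 12; column maxima are 15 and 18, so the goalkeeper's minimax is 15. These differ, so the equilibrium is in mixed strategies.
Let the goalkeeper play dive left with probability q. The kicker is indifferent when 15q = 12q + 18(1−q), giving q = 6/7.

6/7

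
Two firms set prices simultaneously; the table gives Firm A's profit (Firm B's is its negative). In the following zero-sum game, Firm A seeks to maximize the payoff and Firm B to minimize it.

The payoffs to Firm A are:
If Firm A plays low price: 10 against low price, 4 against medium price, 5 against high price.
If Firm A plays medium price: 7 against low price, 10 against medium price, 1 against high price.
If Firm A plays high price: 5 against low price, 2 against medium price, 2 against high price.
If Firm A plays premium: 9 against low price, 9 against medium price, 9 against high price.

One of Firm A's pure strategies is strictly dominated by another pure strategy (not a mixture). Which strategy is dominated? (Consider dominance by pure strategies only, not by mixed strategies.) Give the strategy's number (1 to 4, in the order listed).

3

Compare high price with low price: 10 > 5, 4 > 2, 5 > 2.
So low price strictly dominates high price for Firm A; high price is strictly dominated.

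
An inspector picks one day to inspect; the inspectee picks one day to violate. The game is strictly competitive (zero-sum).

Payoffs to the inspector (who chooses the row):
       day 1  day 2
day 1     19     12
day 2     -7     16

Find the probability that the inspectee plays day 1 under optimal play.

2/15

Row minima are 12 and -7, so the inspector's maximin is 12; column maxima are 19 and 16, so the inspectee's minimax is 16. These differ, so the equilibrium is in mixed strategies.
Let the inspectee play day 1 with probability q. The inspector is indifferent when 19q + 12(1−q) = −7q + 16(1−q), giving q = 2/15.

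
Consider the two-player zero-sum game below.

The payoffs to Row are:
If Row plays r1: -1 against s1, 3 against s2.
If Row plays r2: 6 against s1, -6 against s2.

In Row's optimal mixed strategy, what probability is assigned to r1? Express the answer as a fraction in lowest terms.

3/4

Row minima are -1 and -6, so Row's maximin is -1; column maxima are 6 and 3, so Column's minimax is 3. These differ, so the equilibrium is in mixed strategies.
Let Row play r1 with probability p. Column is indifferent when −p + 6(1−p) = 3p − 6(1−p), giving p = 3/4.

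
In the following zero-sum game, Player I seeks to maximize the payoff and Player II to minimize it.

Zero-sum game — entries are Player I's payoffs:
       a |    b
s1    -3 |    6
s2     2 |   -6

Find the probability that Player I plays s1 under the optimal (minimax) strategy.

8/17

Row minima are -3 and -6, so Player I's maximin is -3; column maxima are 2 and 6, so Player II's minimax is 2. These differ, so the equilibrium is in mixed strategies.
Let Player I play s1 with probability p. Player II is indifferent when −3p + 2(1−p) = 6p − 6(1−p), giving p = 8/17.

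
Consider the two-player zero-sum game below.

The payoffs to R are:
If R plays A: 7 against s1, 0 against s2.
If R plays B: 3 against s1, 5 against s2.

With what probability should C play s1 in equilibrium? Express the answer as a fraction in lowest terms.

5/9

Row minima are 0 and 3, so R's maximin is 3; column maxima are 7 and 5, so C's minimax is 5. These differ, so the equilibrium is in mixed strategies.
Let C play s1 with probability q. R is indifferent when 7q = 3q + 5(1−q), giving q = 5/9.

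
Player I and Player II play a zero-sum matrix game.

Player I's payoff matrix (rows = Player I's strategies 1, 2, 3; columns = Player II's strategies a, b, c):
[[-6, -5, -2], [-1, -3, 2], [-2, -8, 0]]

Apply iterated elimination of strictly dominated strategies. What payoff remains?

-3

Column c is strictly dominated by a for Player II (-6<-2, -1<2, -2<0); eliminate c.
Row 1 is strictly dominated by row 2 (-1>-6, -3>-5); eliminate 1.
Column a is strictly dominated by b for Player II (-3<-1, -8<-2); eliminate a.
Row 3 is strictly dominated by row 2 (-3>-8); eliminate 3.
Only (2, b) remains, with payoff -3.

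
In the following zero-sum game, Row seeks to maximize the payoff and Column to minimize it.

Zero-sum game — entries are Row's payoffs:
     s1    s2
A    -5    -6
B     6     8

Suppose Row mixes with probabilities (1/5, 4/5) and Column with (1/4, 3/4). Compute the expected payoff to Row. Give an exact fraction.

97/20

Against (1/4, 3/4), each row's expected payoff is A: -23/4; B: 15/2.
Taking the (1/5, 4/5)-weighted average: (1/5)·(-23/4) + (4/5)·(15/2) = 97/20.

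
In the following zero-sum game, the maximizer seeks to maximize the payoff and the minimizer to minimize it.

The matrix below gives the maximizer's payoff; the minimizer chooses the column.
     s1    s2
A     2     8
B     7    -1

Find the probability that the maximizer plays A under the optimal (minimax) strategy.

4/7

Row minima are 2 and -1, so the maximizer's maximin is 2; column maxima are 7 and 8, so the minimizer's minimax is 7. These differ, so the equilibrium is in mixed strategies.
Let the maximizer play A with probability p. The minimizer is indifferent when 2p + 7(1−p) = 8p − (1−p), giving p = 4/7.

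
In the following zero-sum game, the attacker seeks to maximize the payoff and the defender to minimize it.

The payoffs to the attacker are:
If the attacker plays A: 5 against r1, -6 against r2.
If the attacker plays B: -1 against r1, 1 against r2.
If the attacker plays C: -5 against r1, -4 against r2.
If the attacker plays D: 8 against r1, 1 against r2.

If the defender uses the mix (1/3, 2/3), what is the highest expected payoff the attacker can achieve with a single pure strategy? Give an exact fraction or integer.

A: (5)·(1/3) + (-6)·(2/3) = -7/3.
B: (-1)·(1/3) + (1)·(2/3) = 1/3.
C: (-5)·(1/3) + (-4)·(2/3) = -13/3.
D: (8)·(1/3) + (1)·(2/3) = 10/3.
The best pure response is D with expected payoff 10/3.

10/3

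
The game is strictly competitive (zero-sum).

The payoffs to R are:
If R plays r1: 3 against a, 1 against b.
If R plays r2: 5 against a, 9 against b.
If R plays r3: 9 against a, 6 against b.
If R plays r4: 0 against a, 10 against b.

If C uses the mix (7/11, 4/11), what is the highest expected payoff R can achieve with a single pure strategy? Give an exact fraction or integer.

87/11

r1: (3)·(7/11) + (1)·(4/11) = 25/11.
r2: (5)·(7/11) + (9)·(4/11) = 71/11.
r3: (9)·(7/11) + (6)·(4/11) = 87/11.
r4: (0)·(7/11) + (10)·(4/11) = 40/11.
The best pure response is r3 with expected payoff 87/11.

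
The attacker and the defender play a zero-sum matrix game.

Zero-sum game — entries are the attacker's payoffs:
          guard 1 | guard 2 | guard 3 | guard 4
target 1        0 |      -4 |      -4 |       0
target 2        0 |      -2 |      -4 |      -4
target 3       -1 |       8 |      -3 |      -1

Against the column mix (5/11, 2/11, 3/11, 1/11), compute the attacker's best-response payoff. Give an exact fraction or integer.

target 1: (0)·(5/11) + (-4)·(2/11) + (-4)·(3/11) + (0)·(1/11) = -20/11.
target 2: (0)·(5/11) + (-2)·(2/11) + (-4)·(3/11) + (-4)·(1/11) = -20/11.
target 3: (-1)·(5/11) + (8)·(2/11) + (-3)·(3/11) + (-1)·(1/11) = 1/11.
The best pure response is target 3 with expected payoff 1/11.

1/11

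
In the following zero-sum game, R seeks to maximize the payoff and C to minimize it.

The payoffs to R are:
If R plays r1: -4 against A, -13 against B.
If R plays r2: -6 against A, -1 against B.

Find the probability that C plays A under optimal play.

6/7

Row minima are -13 and -6, so R's maximin is -6; column maxima are -4 and -1, so C's minimax is -4. These differ, so the equilibrium is in mixed strategies.
Let C play A with probability q. R is indifferent when −4q − 13(1−q) = −6q − (1−q), giving q = 6/7.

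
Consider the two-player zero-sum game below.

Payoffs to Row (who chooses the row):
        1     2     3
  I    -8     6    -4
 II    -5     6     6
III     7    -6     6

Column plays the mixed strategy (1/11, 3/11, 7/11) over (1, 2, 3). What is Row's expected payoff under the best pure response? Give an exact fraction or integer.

5

I: (-8)·(1/11) + (6)·(3/11) + (-4)·(7/11) = -18/11.
II: (-5)·(1/11) + (6)·(3/11) + (6)·(7/11) = 5.
III: (7)·(1/11) + (-6)·(3/11) + (6)·(7/11) = 31/11.
The best pure response is II with expected payoff 5.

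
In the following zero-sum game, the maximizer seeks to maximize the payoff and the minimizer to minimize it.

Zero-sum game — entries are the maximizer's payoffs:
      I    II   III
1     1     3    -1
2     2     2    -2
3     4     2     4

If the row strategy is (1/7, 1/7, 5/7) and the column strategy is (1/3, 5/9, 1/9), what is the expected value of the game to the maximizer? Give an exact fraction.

23/9

Against (1/3, 5/9, 1/9), each row's expected payoff is 1: 17/9; 2: 14/9; 3: 26/9.
Taking the (1/7, 1/7, 5/7)-weighted average: (1/7)·(17/9) + (1/7)·(14/9) + (5/7)·(26/9) = 23/9.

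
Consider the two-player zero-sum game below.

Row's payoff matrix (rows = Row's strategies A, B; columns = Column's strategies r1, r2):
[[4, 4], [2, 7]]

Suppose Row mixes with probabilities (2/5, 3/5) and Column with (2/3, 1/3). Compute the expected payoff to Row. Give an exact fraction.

Against (2/3, 1/3), each row's expected payoff is A: 4; B: 11/3.
Taking the (2/5, 3/5)-weighted average: (2/5)·(4) + (3/5)·(11/3) = 19/5.

19/5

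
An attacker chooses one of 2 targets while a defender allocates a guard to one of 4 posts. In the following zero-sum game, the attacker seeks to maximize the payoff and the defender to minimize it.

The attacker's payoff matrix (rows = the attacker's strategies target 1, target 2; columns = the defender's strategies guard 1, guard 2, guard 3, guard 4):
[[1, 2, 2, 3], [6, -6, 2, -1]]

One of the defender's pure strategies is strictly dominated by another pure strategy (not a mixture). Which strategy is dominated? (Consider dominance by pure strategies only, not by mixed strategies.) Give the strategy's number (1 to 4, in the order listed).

4

The defender prefers columns that give the attacker less. Compare guard 4 with guard 2: 2 < 3, -6 < -1.
So guard 2 strictly dominates guard 4 for the defender; guard 4 is strictly dominated.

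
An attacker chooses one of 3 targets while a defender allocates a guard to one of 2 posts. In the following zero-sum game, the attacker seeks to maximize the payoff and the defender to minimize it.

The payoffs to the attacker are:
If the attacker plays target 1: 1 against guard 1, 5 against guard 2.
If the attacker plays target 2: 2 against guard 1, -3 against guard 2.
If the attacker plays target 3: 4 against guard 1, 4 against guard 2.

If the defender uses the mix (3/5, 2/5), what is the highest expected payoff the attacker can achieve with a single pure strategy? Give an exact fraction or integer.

target 1: (1)·(3/5) + (5)·(2/5) = 13/5.
target 2: (2)·(3/5) + (-3)·(2/5) = 0.
target 3: (4)·(3/5) + (4)·(2/5) = 4.
The best pure response is target 3 with expected payoff 4.

4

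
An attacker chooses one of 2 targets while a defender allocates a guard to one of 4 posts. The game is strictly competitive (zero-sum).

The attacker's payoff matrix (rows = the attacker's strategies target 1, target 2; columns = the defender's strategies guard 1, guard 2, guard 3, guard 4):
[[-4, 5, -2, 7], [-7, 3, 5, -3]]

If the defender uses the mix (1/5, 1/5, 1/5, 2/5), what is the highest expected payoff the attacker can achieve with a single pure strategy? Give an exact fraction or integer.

13/5

target 1: (-4)·(1/5) + (5)·(1/5) + (-2)·(1/5) + (7)·(2/5) = 13/5.
target 2: (-7)·(1/5) + (3)·(1/5) + (5)·(1/5) + (-3)·(2/5) = -1.
The best pure response is target 1 with expected payoff 13/5.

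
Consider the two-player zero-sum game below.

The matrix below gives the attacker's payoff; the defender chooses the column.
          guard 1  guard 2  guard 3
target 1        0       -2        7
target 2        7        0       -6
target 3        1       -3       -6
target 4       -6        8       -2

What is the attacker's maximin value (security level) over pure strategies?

The worst-case payoff for each row is target 1: -2, target 2: -6, target 3: -6, target 4: -6.
The best of these is -2.

-2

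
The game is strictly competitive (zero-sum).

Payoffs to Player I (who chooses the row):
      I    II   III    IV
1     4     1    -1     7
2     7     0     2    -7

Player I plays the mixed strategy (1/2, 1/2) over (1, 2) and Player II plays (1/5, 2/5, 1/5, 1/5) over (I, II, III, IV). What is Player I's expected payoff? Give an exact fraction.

7/5

Against (1/5, 2/5, 1/5, 1/5), each row's expected payoff is 1: 12/5; 2: 2/5.
Taking the (1/2, 1/2)-weighted average: (1/2)·(12/5) + (1/2)·(2/5) = 7/5.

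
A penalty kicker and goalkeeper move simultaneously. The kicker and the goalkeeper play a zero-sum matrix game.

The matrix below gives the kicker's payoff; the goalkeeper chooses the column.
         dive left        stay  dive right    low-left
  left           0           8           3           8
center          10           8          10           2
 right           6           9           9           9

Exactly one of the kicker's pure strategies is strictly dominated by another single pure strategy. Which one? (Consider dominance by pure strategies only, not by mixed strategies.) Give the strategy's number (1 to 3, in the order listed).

1

Compare left with right: 6 > 0, 9 > 8, 9 > 3, 9 > 8.
So right strictly dominates left for the kicker; left is strictly dominated.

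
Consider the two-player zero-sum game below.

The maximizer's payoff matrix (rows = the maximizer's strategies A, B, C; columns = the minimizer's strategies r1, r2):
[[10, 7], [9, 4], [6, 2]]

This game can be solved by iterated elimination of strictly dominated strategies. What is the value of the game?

7

Row B is strictly dominated by row A (10>9, 7>4); eliminate B.
Row C is strictly dominated by row A (10>6, 7>2); eliminate C.
Column r1 is strictly dominated by r2 for the minimizer (7<10); eliminate r1.
Only (A, r2) remains, with payoff 7.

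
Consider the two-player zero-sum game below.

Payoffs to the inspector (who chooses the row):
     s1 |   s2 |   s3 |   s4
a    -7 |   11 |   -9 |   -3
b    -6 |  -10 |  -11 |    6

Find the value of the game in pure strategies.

-9

Row minima: -9, -11 → the inspector's maximin is -9.
Column maxima: -6, 11, -9, 6 → the inspectee's minimax is -9.
They coincide at (a, s3), so the value is -9.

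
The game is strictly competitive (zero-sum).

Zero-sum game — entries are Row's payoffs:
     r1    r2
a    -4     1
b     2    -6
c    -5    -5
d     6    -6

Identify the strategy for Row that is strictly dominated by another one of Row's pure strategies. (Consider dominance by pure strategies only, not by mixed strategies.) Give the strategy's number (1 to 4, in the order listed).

3

Compare c with a: -4 > -5, 1 > -5.
So a strictly dominates c for Row; c is strictly dominated.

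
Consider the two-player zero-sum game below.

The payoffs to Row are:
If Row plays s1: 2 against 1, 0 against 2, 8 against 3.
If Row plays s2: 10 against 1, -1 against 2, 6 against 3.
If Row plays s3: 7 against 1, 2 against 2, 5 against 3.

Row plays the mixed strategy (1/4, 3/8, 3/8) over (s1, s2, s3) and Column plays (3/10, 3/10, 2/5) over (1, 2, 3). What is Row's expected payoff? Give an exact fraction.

37/8

Against (3/10, 3/10, 2/5), each row's expected payoff is s1: 19/5; s2: 51/10; s3: 47/10.
Taking the (1/4, 3/8, 3/8)-weighted average: (1/4)·(19/5) + (3/8)·(51/10) + (3/8)·(47/10) = 37/8.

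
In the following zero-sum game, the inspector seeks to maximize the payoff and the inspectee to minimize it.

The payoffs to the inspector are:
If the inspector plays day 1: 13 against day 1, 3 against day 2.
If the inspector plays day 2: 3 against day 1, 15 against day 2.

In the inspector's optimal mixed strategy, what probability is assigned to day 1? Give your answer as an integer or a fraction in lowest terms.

Row minima are 3 and 3, so the inspector's maximin is 3; column maxima are 13 and 15, so the inspectee's minimax is 13. These differ, so the equilibrium is in mixed strategies.
Let the inspector play day 1 with probability p. The inspectee is indifferent when 13p + 3(1−p) = 3p + 15(1−p), giving p = 6/11.

6/11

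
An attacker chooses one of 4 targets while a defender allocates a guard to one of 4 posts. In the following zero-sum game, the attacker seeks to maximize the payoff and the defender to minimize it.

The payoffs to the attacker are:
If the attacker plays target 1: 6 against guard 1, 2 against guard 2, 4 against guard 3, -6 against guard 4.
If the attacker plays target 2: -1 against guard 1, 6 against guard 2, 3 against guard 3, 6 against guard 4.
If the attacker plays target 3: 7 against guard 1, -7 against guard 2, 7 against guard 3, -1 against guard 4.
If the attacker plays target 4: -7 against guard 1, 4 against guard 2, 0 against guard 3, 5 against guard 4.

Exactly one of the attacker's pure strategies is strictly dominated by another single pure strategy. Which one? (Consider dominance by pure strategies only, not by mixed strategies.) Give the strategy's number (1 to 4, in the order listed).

4

Compare target 4 with target 2: -1 > -7, 6 > 4, 3 > 0, 6 > 5.
So target 2 strictly dominates target 4 for the attacker; target 4 is strictly dominated.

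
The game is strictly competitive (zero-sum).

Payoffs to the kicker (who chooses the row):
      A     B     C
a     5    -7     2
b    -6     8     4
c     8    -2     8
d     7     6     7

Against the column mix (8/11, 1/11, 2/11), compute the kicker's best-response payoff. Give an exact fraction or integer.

78/11

a: (5)·(8/11) + (-7)·(1/11) + (2)·(2/11) = 37/11.
b: (-6)·(8/11) + (8)·(1/11) + (4)·(2/11) = -32/11.
c: (8)·(8/11) + (-2)·(1/11) + (8)·(2/11) = 78/11.
d: (7)·(8/11) + (6)·(1/11) + (7)·(2/11) = 76/11.
The best pure response is c with expected payoff 78/11.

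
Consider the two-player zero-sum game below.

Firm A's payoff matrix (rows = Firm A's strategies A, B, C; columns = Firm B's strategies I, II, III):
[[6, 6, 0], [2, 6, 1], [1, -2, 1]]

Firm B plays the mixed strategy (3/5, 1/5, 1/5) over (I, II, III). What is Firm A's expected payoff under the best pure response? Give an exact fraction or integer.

24/5

A: (6)·(3/5) + (6)·(1/5) + (0)·(1/5) = 24/5.
B: (2)·(3/5) + (6)·(1/5) + (1)·(1/5) = 13/5.
C: (1)·(3/5) + (-2)·(1/5) + (1)·(1/5) = 2/5.
The best pure response is A with expected payoff 24/5.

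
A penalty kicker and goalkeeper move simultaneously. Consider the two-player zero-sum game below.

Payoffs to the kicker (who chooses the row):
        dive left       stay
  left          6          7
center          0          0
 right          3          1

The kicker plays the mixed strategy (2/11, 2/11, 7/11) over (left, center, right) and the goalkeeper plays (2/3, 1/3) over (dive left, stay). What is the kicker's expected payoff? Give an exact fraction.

29/11

Against (2/3, 1/3), each row's expected payoff is left: 19/3; center: 0; right: 7/3.
Taking the (2/11, 2/11, 7/11)-weighted average: (2/11)·(19/3) + (2/11)·(0) + (7/11)·(7/3) = 29/11.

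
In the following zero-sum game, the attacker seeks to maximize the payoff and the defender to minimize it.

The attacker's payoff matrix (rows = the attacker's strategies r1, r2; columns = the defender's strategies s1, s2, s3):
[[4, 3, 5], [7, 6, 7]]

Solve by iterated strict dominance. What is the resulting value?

6

Column s1 is strictly dominated by s2 for the defender (3<4, 6<7); eliminate s1.
Row r1 is strictly dominated by row r2 (6>3, 7>5); eliminate r1.
Column s3 is strictly dominated by s2 for the defender (6<7); eliminate s3.
Only (r2, s2) remains, with payoff 6.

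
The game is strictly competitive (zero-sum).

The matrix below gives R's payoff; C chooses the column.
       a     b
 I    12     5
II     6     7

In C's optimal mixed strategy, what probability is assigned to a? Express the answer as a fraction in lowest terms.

Row minima are 5 and 6, so R's maximin is 6; column maxima are 12 and 7, so C's minimax is 7. These differ, so the equilibrium is in mixed strategies.
Let C play a with probability q. R is indifferent when 12q + 5(1−q) = 6q + 7(1−q), giving q = 1/4.

1/4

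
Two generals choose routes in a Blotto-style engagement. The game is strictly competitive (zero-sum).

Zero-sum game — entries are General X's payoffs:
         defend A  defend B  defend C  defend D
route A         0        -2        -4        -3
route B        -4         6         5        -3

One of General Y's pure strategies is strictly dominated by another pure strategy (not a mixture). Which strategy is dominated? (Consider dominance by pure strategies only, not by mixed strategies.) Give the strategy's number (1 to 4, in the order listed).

General Y prefers columns that give General X less. Compare defend B with defend C: -4 < -2, 5 < 6.
So defend C strictly dominates defend B for General Y; defend B is strictly dominated.

2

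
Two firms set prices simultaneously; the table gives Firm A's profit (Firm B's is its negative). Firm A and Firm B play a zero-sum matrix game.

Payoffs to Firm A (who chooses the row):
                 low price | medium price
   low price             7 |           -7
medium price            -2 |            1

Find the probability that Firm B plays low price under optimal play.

8/17

Row minima are -7 and -2, so Firm A's maximin is -2; column maxima are 7 and 1, so Firm B's minimax is 1. These differ, so the equilibrium is in mixed strategies.
Let Firm B play low price with probability q. Firm A is indifferent when 7q − 7(1−q) = −2q + (1−q), giving q = 8/17.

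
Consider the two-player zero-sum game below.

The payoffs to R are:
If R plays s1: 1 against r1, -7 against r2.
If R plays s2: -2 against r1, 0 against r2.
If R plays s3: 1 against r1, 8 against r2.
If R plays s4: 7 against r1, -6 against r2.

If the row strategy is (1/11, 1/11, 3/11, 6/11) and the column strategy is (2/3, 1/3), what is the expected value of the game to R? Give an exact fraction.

Against (2/3, 1/3), each row's expected payoff is s1: -5/3; s2: -4/3; s3: 10/3; s4: 8/3.
Taking the (1/11, 1/11, 3/11, 6/11)-weighted average: (1/11)·(-5/3) + (1/11)·(-4/3) + (3/11)·(10/3) + (6/11)·(8/3) = 23/11.

23/11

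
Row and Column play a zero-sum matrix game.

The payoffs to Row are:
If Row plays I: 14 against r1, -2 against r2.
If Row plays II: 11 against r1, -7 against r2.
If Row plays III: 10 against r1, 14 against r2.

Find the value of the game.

54/5

Row II is strictly dominated by row I, so Row never plays it.
The remaining 2×2 game on (I, III) × (r1, r2) has no saddle point. Let Row play I with probability p; indifference gives 14p + 10(1−p) = −2p + 14(1−p), so p = 1/5.
Similarly Column's optimal q on r1 is 4/5, and the value is 14·(4/5) + (-2)·(1/5) = 54/5.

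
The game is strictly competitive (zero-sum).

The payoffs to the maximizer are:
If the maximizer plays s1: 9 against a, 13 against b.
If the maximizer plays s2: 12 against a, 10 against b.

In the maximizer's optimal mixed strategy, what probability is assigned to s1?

1/3

Row minima are 9 and 10, so the maximizer's maximin is 10; column maxima are 12 and 13, so the minimizer's minimax is 12. These differ, so the equilibrium is in mixed strategies.
Let the maximizer play s1 with probability p. The minimizer is indifferent when 9p + 12(1−p) = 13p + 10(1−p), giving p = 1/3.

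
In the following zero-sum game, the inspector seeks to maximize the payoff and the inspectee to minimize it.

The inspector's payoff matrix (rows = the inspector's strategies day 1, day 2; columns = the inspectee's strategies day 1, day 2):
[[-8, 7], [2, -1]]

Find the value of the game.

1/3

Row minima are -8 and -1, so the inspector's maximin is -1; column maxima are 2 and 7, so the inspectee's minimax is 2. These differ, so the equilibrium is in mixed strategies.
Let the inspector play day 1 with probability p. The inspectee is indifferent when −8p + 2(1−p) = 7p − (1−p), giving p = 1/6.
Let the inspectee play day 1 with probability q. The inspector is indifferent when −8q + 7(1−q) = 2q − (1−q), giving q = 4/9.
The value is -8·(4/9) + (7)·(5/9) = 1/3.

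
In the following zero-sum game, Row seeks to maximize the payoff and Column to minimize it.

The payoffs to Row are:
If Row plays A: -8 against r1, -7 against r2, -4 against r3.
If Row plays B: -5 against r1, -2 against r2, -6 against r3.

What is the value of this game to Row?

Column r2 is strictly dominated by r1 for Column (it gives Row more in every row).
The remaining 2×2 game on (A, B) × (r1, r3) has no saddle point. Let Row play A with probability p; indifference gives −8p − 5(1−p) = −4p − 6(1−p), so p = 1/5.
Similarly Column's optimal q on r1 is 2/5, and the value is -8·(2/5) + (-4)·(3/5) = -28/5.

-28/5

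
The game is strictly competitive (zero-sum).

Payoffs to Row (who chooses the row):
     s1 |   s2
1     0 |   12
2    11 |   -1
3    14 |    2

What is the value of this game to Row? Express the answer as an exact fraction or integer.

Row 2 is strictly dominated by row 3, so Row never plays it.
The remaining 2×2 game on (1, 3) × (s1, s2) has no saddle point. Let Row play 1 with probability p; indifference gives 14(1−p) = 12p + 2(1−p), so p = 1/2.
Similarly Column's optimal q on s1 is 5/12, and the value is 0·(5/12) + (12)·(7/12) = 7.

7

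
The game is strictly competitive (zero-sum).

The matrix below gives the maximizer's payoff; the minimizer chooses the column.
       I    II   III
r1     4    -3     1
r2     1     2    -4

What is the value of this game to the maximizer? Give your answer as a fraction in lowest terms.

-1

Column I is strictly dominated by III for the minimizer (it gives the maximizer more in every row).
The remaining 2×2 game on (r1, r2) × (II, III) has no saddle point. Let the maximizer play r1 with probability p; indifference gives −3p + 2(1−p) = p − 4(1−p), so p = 3/5.
Similarly the minimizer's optimal q on II is 1/2, and the value is -3·(1/2) + (1)·(1/2) = -1.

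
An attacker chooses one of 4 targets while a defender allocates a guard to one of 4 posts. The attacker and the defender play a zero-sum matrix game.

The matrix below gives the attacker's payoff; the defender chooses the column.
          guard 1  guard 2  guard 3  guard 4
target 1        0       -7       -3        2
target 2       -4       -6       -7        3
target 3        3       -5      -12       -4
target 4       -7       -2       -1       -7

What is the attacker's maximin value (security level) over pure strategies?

-7

The worst-case payoff for each row is target 1: -7, target 2: -7, target 3: -12, target 4: -7.
The best of these is -7.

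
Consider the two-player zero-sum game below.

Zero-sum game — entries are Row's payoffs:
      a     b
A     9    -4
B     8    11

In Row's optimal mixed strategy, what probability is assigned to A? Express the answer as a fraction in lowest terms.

Row minima are -4 and 8, so Row's maximin is 8; column maxima are 9 and 11, so Column's minimax is 9. These differ, so the equilibrium is in mixed strategies.
Let Row play A with probability p. Column is indifferent when 9p + 8(1−p) = −4p + 11(1−p), giving p = 3/16.

3/16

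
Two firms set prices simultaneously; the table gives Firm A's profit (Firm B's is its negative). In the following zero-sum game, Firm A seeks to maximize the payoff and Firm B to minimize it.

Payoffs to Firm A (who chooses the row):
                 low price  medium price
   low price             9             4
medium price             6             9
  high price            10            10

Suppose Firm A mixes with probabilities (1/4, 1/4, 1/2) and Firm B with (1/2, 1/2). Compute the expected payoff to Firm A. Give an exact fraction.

17/2

Against (1/2, 1/2), each row's expected payoff is low price: 13/2; medium price: 15/2; high price: 10.
Taking the (1/4, 1/4, 1/2)-weighted average: (1/4)·(13/2) + (1/4)·(15/2) + (1/2)·(10) = 17/2.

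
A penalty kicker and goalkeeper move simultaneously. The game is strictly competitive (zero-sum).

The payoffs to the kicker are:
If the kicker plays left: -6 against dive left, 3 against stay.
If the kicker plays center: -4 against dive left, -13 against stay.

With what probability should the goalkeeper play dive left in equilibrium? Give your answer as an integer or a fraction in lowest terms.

8/9

Row minima are -6 and -13, so the kicker's maximin is -6; column maxima are -4 and 3, so the goalkeeper's minimax is -4. These differ, so the equilibrium is in mixed strategies.
Let the goalkeeper play dive left with probability q. The kicker is indifferent when −6q + 3(1−q) = −4q − 13(1−q), giving q = 8/9.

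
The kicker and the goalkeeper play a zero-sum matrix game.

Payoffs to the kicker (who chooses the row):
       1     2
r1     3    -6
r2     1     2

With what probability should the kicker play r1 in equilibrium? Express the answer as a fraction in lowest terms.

1/10

Row minima are -6 and 1, so the kicker's maximin is 1; column maxima are 3 and 2, so the goalkeeper's minimax is 2. These differ, so the equilibrium is in mixed strategies.
Let the kicker play r1 with probability p. The goalkeeper is indifferent when 3p + (1−p) = −6p + 2(1−p), giving p = 1/10.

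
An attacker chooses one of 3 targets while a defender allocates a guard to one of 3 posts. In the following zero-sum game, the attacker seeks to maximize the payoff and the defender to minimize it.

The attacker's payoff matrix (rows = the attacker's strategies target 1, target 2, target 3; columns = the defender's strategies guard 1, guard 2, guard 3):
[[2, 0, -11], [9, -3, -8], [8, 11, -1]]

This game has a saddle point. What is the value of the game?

-1

Row minima: -11, -8, -1 → the attacker's maximin is -1.
Column maxima: 9, 11, -1 → the defender's minimax is -1.
They coincide at (target 3, guard 3), so the value is -1.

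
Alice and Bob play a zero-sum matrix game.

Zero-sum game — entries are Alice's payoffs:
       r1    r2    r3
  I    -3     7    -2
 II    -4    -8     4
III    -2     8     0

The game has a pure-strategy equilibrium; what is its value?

Row minima: -3, -8, -2 → Alice's maximin is -2.
Column maxima: -2, 8, 4 → Bob's minimax is -2.
They coincide at (III, r1), so the value is -2.

-2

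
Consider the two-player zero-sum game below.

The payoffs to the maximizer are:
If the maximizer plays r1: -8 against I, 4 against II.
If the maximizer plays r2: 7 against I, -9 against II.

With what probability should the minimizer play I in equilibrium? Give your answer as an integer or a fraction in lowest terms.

Row minima are -8 and -9, so the maximizer's maximin is -8; column maxima are 7 and 4, so the minimizer's minimax is 4. These differ, so the equilibrium is in mixed strategies.
Let the minimizer play I with probability q. The maximizer is indifferent when −8q + 4(1−q) = 7q − 9(1−q), giving q = 13/28.

13/28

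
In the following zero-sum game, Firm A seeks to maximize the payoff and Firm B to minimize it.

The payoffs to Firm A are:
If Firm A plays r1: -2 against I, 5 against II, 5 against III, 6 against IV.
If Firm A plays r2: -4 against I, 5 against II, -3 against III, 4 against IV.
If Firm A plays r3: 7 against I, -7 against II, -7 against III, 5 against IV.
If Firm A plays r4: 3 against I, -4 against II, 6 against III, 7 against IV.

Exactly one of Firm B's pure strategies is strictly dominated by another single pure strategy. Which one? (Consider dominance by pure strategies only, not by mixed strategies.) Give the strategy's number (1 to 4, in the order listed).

4

Firm B prefers columns that give Firm A less. Compare IV with III: 5 < 6, -3 < 4, -7 < 5, 6 < 7.
So III strictly dominates IV for Firm B; IV is strictly dominated.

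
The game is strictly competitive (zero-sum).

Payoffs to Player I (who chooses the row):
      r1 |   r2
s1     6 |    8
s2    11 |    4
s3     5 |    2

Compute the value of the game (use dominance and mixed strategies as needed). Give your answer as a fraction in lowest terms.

Row s3 is strictly dominated by row s2, so Player I never plays it.
The remaining 2×2 game on (s1, s2) × (r1, r2) has no saddle point. Let Player I play s1 with probability p; indifference gives 6p + 11(1−p) = 8p + 4(1−p), so p = 7/9.
Similarly Player II's optimal q on r1 is 4/9, and the value is 6·(4/9) + (8)·(5/9) = 64/9.

64/9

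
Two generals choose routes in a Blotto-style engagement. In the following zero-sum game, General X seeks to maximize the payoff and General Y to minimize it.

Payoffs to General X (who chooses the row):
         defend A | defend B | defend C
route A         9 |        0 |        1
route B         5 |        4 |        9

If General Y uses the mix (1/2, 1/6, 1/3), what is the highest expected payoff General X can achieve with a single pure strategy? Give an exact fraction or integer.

37/6

route A: (9)·(1/2) + (0)·(1/6) + (1)·(1/3) = 29/6.
route B: (5)·(1/2) + (4)·(1/6) + (9)·(1/3) = 37/6.
The best pure response is route B with expected payoff 37/6.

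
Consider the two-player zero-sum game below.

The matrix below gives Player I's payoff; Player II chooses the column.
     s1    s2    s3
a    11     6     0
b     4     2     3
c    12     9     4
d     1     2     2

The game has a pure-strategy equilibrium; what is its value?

4

Row minima: 0, 2, 4, 1 → Player I's maximin is 4.
Column maxima: 12, 9, 4 → Player II's minimax is 4.
They coincide at (c, s3), so the value is 4.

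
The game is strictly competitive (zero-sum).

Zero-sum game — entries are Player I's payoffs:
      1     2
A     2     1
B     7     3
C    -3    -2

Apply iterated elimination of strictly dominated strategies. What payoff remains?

3

Row C is strictly dominated by row A (2>-3, 1>-2); eliminate C.
Column 1 is strictly dominated by 2 for Player II (1<2, 3<7); eliminate 1.
Row A is strictly dominated by row B (3>1); eliminate A.
Only (B, 2) remains, with payoff 3.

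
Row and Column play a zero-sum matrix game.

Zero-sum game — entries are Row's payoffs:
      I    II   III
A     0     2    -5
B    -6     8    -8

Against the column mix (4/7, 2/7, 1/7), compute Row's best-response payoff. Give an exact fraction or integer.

-1/7

A: (0)·(4/7) + (2)·(2/7) + (-5)·(1/7) = -1/7.
B: (-6)·(4/7) + (8)·(2/7) + (-8)·(1/7) = -16/7.
The best pure response is A with expected payoff -1/7.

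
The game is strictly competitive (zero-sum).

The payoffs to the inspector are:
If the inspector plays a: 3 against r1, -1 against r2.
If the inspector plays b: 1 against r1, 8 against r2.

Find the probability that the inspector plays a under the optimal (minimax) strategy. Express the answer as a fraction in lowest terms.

Row minima are -1 and 1, so the inspector's maximin is 1; column maxima are 3 and 8, so the inspectee's minimax is 3. These differ, so the equilibrium is in mixed strategies.
Let the inspector play a with probability p. The inspectee is indifferent when 3p + (1−p) = −p + 8(1−p), giving p = 7/11.

7/11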